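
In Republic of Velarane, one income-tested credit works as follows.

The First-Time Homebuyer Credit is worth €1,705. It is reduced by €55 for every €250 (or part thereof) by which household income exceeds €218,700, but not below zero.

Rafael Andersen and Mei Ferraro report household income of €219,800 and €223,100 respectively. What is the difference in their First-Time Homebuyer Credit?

Rafael (€219,800): First-Time Homebuyer Credit: income exceeds €218,700 by €1,100, which is 5 full-or-partial €250 increments; reduction = 5 × €55 = €275, leaving €1,430.
Mei (€223,100): First-Time Homebuyer Credit: income exceeds €218,700 by €4,400, which is 18 full-or-partial €250 increments; reduction = 18 × €55 = €990, leaving €715.
Difference: |€1,430 − €715| = €715.

€715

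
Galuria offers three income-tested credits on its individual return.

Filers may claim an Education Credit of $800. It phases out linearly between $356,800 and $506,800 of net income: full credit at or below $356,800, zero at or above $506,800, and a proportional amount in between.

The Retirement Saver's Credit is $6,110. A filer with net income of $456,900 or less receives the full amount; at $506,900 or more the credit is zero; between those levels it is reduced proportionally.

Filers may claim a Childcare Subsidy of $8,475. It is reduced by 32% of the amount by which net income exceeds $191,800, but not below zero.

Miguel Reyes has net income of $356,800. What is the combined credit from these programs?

$6,910

Education Credit: $356,800 is at or below the $356,800 threshold, so the full $800 applies.
Retirement Saver's Credit: $356,800 is at or below the $456,900 threshold, so the full $6,110 applies.
Childcare Subsidy: 32% of the $165,000 excess over $191,800 is $52,800 ≥ base, so the credit is $0.
Total: $800 + $6,110 + $0 = $6,910.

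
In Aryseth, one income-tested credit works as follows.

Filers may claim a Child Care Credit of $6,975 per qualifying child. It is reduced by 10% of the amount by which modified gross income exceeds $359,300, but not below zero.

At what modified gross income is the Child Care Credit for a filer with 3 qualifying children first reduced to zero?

Full credit = 3 × $6,975 = $20,925.
The credit falls by 10% of each dollar above $359,300, so it reaches zero when the excess is $20,925 / 10% = $209,250: income = $359,300 + $209,250 = $568,550.

$568,550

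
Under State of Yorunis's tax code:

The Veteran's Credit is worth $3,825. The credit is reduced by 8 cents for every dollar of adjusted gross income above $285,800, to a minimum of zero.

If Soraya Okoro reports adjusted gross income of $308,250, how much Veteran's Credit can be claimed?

$2,029

Veteran's Credit: 8% of the $22,450 excess over $285,800 is $1,796; credit = $3,825 − $1,796 = $2,029.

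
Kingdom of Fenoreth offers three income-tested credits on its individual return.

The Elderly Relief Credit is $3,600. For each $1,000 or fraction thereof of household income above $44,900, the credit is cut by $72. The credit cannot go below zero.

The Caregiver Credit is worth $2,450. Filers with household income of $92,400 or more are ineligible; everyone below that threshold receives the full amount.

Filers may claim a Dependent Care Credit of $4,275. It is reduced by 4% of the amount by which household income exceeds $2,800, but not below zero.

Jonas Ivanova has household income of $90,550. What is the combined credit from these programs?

Elderly Relief Credit: income exceeds $44,900 by $45,650, which is 46 full-or-partial $1,000 increments; reduction = 46 × $72 = $3,312, leaving $288.
Caregiver Credit: $90,550 is below the $92,400 cutoff, so the full $2,450 applies.
Dependent Care Credit: 4% of the $87,750 excess over $2,800 is $3,510; credit = $4,275 − $3,510 = $765.
Total: $288 + $2,450 + $765 = $3,503.

$3,503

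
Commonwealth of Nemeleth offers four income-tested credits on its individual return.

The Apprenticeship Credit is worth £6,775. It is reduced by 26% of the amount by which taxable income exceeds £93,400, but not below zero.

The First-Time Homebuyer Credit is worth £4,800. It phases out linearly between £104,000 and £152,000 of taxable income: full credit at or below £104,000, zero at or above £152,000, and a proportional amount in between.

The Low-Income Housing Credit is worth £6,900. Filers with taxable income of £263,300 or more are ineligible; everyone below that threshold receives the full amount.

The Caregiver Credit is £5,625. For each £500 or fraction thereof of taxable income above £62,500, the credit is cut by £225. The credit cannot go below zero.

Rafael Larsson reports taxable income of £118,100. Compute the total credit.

Apprenticeship Credit: 26% of the £24,700 excess over £93,400 is £6,422; credit = £6,775 − £6,422 = £353.
First-Time Homebuyer Credit: £118,100 is £14,100 into a £48,000 phase-out range, leaving 33,900/48,000 of the credit: £4,800 × 33,900/48,000 = £3,390.
Low-Income Housing Credit: £118,100 is below the £263,300 cutoff, so the full £6,900 applies.
Caregiver Credit: income exceeds £62,500 by £55,600 → 112 increments × £225 = £25,200 ≥ base, so the credit is £0.
Total: £353 + £3,390 + £6,900 + £0 = £10,643.

£10,643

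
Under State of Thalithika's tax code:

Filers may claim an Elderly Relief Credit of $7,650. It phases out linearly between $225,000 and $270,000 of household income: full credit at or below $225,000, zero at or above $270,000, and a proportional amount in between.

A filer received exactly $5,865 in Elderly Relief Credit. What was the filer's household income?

$5,865 is 5,865/7,650 of the full $7,650, so 1,785/7,650 of the $45,000 range has been used: income = $225,000 + $45,000 × 1,785/7,650 = $235,500.

$235,500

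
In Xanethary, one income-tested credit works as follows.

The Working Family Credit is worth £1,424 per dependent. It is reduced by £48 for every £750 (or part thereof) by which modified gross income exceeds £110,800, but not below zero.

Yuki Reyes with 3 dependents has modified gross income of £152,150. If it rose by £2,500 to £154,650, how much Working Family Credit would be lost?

£144

At £152,150 — base = 3 × £1,424 = £4,272. income exceeds £110,800 by £41,350, which is 56 full-or-partial £750 increments; reduction = 56 × £48 = £2,688, leaving £1,584.
At £154,650 — base = 3 × £1,424 = £4,272. income exceeds £110,800 by £43,850, which is 59 full-or-partial £750 increments; reduction = 59 × £48 = £2,832, leaving £1,440.
Lost: £1,584 − £1,440 = £144.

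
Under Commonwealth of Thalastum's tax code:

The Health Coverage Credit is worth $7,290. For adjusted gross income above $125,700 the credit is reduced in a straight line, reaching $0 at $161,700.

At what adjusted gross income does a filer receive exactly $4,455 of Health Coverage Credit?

$4,455 is 4,455/7,290 of the full $7,290, so 2,835/7,290 of the $36,000 range has been used: income = $125,700 + $36,000 × 2,835/7,290 = $139,700.

$139,700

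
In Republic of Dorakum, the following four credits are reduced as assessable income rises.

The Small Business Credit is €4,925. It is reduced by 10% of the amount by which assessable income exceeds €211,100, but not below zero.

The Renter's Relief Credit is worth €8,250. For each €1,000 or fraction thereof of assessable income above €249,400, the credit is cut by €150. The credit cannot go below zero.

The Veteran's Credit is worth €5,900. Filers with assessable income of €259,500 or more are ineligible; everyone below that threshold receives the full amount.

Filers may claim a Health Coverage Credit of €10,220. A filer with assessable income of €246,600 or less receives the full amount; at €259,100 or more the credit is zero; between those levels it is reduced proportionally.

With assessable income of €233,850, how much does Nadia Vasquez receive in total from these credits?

€27,020

Small Business Credit: 10% of the €22,750 excess over €211,100 is €2,275; credit = €4,925 − €2,275 = €2,650.
Renter's Relief Credit: €233,850 is at or below the €249,400 threshold, so the full €8,250 applies.
Veteran's Credit: €233,850 is below the €259,500 cutoff, so the full €5,900 applies.
Health Coverage Credit: €233,850 is at or below the €246,600 threshold, so the full €10,220 applies.
Total: €2,650 + €8,250 + €5,900 + €10,220 = €27,020.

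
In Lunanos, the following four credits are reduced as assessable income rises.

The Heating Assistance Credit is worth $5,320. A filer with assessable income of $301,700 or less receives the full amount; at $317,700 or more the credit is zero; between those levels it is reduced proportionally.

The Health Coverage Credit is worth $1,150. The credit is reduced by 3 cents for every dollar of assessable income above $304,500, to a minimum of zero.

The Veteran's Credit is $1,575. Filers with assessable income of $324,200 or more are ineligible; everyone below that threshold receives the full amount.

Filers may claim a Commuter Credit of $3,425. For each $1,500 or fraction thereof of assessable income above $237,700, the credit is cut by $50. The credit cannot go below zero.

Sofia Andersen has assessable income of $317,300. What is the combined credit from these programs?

Heating Assistance Credit: $317,300 is $15,600 into a $16,000 phase-out range, leaving 400/16,000 of the credit: $5,320 × 400/16,000 = $133.
Health Coverage Credit: 3% of the $12,800 excess over $304,500 is $384; credit = $1,150 − $384 = $766.
Veteran's Credit: $317,300 is below the $324,200 cutoff, so the full $1,575 applies.
Commuter Credit: income exceeds $237,700 by $79,600, which is 54 full-or-partial $1,500 increments; reduction = 54 × $50 = $2,700, leaving $725.
Total: $133 + $766 + $1,575 + $725 = $3,199.

$3,199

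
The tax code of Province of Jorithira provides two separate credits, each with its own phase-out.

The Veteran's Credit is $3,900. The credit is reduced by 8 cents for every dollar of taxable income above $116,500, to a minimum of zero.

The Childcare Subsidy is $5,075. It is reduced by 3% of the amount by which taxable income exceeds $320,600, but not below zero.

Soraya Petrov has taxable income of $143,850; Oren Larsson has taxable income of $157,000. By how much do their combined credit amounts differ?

$1,052

Soraya ($143,850): Veteran's Credit: 8% of the $27,350 excess over $116,500 is $2,188; credit = $3,900 − $2,188 = $1,712. Childcare Subsidy: $143,850 is at or below the $320,600 threshold, so the full $5,075 applies. total $1,712 + $5,075 = $6,787
Oren ($157,000): Veteran's Credit: 8% of the $40,500 excess over $116,500 is $3,240; credit = $3,900 − $3,240 = $660. Childcare Subsidy: $157,000 is at or below the $320,600 threshold, so the full $5,075 applies. total $660 + $5,075 = $5,735
Difference: |$6,787 − $5,735| = $1,052.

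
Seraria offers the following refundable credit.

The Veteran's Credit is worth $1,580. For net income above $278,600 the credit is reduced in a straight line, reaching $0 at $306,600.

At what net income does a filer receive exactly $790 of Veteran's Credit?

$790 is 790/1,580 of the full $1,580, so 790/1,580 of the $28,000 range has been used: income = $278,600 + $28,000 × 790/1,580 = $292,600.

$292,600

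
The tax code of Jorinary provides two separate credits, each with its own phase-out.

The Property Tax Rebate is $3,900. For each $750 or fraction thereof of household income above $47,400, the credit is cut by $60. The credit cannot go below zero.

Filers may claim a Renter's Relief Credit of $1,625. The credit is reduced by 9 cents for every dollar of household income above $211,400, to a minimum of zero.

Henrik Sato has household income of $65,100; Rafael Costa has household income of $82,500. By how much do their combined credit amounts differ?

Henrik ($65,100): Property Tax Rebate: income exceeds $47,400 by $17,700, which is 24 full-or-partial $750 increments; reduction = 24 × $60 = $1,440, leaving $2,460. Renter's Relief Credit: $65,100 is at or below the $211,400 threshold, so the full $1,625 applies. total $2,460 + $1,625 = $4,085
Rafael ($82,500): Property Tax Rebate: income exceeds $47,400 by $35,100, which is 47 full-or-partial $750 increments; reduction = 47 × $60 = $2,820, leaving $1,080. Renter's Relief Credit: $82,500 is at or below the $211,400 threshold, so the full $1,625 applies. total $1,080 + $1,625 = $2,705
Difference: |$4,085 − $2,705| = $1,380.

$1,380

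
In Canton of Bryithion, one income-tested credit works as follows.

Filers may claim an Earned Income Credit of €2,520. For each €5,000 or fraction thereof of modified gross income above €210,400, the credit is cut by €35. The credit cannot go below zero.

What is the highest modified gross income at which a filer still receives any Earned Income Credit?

After 71 increments the reduction is 71 × €35 = €2,485, leaving €35; one more increment wipes it out. Increment 71 ends at excess 71 × €5,000 = €355,000, so the highest qualifying income is €210,400 + €355,000 = €565,400.

€565,400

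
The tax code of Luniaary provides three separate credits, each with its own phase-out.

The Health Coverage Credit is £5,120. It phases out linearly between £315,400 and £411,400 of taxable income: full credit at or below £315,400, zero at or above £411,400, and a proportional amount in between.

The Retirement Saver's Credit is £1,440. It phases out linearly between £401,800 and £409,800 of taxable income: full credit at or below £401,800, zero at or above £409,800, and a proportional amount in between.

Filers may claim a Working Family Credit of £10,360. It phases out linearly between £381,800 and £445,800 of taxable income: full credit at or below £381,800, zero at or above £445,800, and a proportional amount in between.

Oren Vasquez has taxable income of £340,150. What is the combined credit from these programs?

£15,600

Health Coverage Credit: £340,150 is £24,750 into a £96,000 phase-out range, leaving 71,250/96,000 of the credit: £5,120 × 71,250/96,000 = £3,800.
Retirement Saver's Credit: £340,150 is at or below the £401,800 threshold, so the full £1,440 applies.
Working Family Credit: £340,150 is at or below the £381,800 threshold, so the full £10,360 applies.
Total: £3,800 + £1,440 + £10,360 = £15,600.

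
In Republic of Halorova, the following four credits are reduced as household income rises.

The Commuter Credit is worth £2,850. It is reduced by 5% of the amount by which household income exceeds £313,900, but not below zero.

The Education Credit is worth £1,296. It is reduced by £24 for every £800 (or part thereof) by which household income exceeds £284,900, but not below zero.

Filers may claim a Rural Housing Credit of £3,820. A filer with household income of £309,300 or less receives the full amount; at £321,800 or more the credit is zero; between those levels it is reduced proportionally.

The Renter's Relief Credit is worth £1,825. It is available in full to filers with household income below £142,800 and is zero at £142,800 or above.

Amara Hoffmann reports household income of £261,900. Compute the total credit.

Commuter Credit: £261,900 is at or below the £313,900 threshold, so the full £2,850 applies.
Education Credit: £261,900 is at or below the £284,900 threshold, so the full £1,296 applies.
Rural Housing Credit: £261,900 is at or below the £309,300 threshold, so the full £3,820 applies.
Renter's Relief Credit: £261,900 meets or exceeds the £142,800 cutoff, so the credit is £0.
Total: £2,850 + £1,296 + £3,820 + £0 = £7,966.

£7,966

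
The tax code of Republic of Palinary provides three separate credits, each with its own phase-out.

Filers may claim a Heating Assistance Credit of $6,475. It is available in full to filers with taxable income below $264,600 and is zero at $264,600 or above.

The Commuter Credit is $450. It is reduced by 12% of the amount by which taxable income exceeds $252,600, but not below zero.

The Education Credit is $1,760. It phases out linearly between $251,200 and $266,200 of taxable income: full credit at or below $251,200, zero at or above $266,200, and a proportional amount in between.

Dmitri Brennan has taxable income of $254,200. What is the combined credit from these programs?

Heating Assistance Credit: $254,200 is below the $264,600 cutoff, so the full $6,475 applies.
Commuter Credit: 12% of the $1,600 excess over $252,600 is $192; credit = $450 − $192 = $258.
Education Credit: $254,200 is $3,000 into a $15,000 phase-out range, leaving 12,000/15,000 of the credit: $1,760 × 12,000/15,000 = $1,408.
Total: $6,475 + $258 + $1,408 = $8,141.

$8,141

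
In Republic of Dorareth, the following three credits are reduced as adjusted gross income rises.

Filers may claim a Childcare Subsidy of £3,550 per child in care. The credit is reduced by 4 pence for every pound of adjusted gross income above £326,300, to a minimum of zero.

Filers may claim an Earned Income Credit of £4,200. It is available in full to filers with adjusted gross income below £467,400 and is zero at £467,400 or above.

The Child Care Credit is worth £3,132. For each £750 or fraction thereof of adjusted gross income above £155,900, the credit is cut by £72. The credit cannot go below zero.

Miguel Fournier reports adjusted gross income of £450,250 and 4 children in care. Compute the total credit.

£13,442

Childcare Subsidy: base = 4 × £3,550 = £14,200. 4% of the £123,950 excess over £326,300 is £4,958; credit = £14,200 − £4,958 = £9,242.
Earned Income Credit: £450,250 is below the £467,400 cutoff, so the full £4,200 applies.
Child Care Credit: income exceeds £155,900 by £294,350 → 393 increments × £72 = £28,296 ≥ base, so the credit is £0.
Total: £9,242 + £4,200 + £0 = £13,442.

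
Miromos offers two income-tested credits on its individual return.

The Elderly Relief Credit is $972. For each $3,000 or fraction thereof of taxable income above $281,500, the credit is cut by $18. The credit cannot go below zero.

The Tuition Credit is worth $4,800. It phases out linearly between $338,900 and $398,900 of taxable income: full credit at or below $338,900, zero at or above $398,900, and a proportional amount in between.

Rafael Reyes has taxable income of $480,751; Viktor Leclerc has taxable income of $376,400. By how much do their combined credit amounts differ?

Rafael ($480,751): Elderly Relief Credit: income exceeds $281,500 by $199,251 → 67 increments × $18 = $1,206 ≥ base, so the credit is $0. Tuition Credit: $480,751 is at or above $398,900, so the credit is $0. total $0 + $0 = $0
Viktor ($376,400): Elderly Relief Credit: income exceeds $281,500 by $94,900, which is 32 full-or-partial $3,000 increments; reduction = 32 × $18 = $576, leaving $396. Tuition Credit: $376,400 is $37,500 into a $60,000 phase-out range, leaving 22,500/60,000 of the credit: $4,800 × 22,500/60,000 = $1,800. total $396 + $1,800 = $2,196
Difference: |$0 − $2,196| = $2,196.

$2,196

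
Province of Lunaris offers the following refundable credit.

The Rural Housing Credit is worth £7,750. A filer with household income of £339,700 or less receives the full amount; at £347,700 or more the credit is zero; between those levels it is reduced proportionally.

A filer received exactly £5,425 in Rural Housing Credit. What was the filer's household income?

£342,100

£5,425 is 5,425/7,750 of the full £7,750, so 2,325/7,750 of the £8,000 range has been used: income = £339,700 + £8,000 × 2,325/7,750 = £342,100.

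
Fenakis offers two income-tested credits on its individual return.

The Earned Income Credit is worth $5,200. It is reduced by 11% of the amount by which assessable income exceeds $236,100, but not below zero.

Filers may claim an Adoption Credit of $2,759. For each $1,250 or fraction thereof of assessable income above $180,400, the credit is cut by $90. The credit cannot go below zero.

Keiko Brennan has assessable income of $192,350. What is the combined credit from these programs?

$7,059

Earned Income Credit: $192,350 is at or below the $236,100 threshold, so the full $5,200 applies.
Adoption Credit: income exceeds $180,400 by $11,950, which is 10 full-or-partial $1,250 increments; reduction = 10 × $90 = $900, leaving $1,859.
Total: $5,200 + $1,859 = $7,059.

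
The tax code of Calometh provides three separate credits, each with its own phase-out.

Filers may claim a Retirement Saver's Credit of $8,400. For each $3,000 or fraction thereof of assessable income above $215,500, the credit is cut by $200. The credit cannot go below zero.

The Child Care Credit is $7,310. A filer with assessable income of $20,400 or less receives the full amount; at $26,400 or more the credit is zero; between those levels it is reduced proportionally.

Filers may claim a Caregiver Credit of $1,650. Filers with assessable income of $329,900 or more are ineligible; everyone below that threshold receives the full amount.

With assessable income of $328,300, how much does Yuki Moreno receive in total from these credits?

Retirement Saver's Credit: income exceeds $215,500 by $112,800, which is 38 full-or-partial $3,000 increments; reduction = 38 × $200 = $7,600, leaving $800.
Child Care Credit: $328,300 is at or above $26,400, so the credit is $0.
Caregiver Credit: $328,300 is below the $329,900 cutoff, so the full $1,650 applies.
Total: $800 + $0 + $1,650 = $2,450.

$2,450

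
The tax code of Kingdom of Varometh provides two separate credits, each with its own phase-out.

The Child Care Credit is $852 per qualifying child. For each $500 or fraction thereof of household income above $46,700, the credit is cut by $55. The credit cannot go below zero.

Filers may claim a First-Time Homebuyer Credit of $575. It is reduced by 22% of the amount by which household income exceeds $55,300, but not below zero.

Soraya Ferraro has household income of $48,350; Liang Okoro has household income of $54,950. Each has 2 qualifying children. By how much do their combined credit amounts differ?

Soraya ($48,350): Child Care Credit: base = 2 × $852 = $1,704. income exceeds $46,700 by $1,650, which is 4 full-or-partial $500 increments; reduction = 4 × $55 = $220, leaving $1,484. First-Time Homebuyer Credit: $48,350 is at or below the $55,300 threshold, so the full $575 applies. total $1,484 + $575 = $2,059
Liang ($54,950): Child Care Credit: base = 2 × $852 = $1,704. income exceeds $46,700 by $8,250, which is 17 full-or-partial $500 increments; reduction = 17 × $55 = $935, leaving $769. First-Time Homebuyer Credit: $54,950 is at or below the $55,300 threshold, so the full $575 applies. total $769 + $575 = $1,344
Difference: |$2,059 − $1,344| = $715.

$715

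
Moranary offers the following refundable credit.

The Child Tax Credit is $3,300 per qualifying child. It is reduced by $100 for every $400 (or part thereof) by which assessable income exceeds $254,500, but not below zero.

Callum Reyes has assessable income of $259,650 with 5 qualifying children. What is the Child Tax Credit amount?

$15,200

Child Tax Credit: base = 5 × $3,300 = $16,500. income exceeds $254,500 by $5,150, which is 13 full-or-partial $400 increments; reduction = 13 × $100 = $1,300, leaving $15,200.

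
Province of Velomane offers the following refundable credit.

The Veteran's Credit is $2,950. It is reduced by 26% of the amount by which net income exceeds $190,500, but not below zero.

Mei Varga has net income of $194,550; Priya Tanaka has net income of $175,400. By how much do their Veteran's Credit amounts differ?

Mei ($194,550): Veteran's Credit: 26% of the $4,050 excess over $190,500 is $1,053; credit = $2,950 − $1,053 = $1,897.
Priya ($175,400): Veteran's Credit: $175,400 is at or below the $190,500 threshold, so the full $2,950 applies.
Difference: |$1,897 − $2,950| = $1,053.

$1,053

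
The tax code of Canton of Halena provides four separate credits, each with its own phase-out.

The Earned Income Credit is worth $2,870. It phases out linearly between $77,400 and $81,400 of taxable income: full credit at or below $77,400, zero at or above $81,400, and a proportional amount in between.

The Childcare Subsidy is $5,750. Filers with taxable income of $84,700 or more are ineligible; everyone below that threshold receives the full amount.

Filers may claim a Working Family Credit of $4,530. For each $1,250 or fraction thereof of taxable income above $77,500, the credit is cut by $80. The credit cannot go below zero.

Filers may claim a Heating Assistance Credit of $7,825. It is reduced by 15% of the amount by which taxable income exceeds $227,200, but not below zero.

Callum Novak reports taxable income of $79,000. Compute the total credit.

$19,667

Earned Income Credit: $79,000 is $1,600 into a $4,000 phase-out range, leaving 2,400/4,000 of the credit: $2,870 × 2,400/4,000 = $1,722.
Childcare Subsidy: $79,000 is below the $84,700 cutoff, so the full $5,750 applies.
Working Family Credit: income exceeds $77,500 by $1,500, which is 2 full-or-partial $1,250 increments; reduction = 2 × $80 = $160, leaving $4,370.
Heating Assistance Credit: $79,000 is at or below the $227,200 threshold, so the full $7,825 applies.
Total: $1,722 + $5,750 + $4,370 + $7,825 = $19,667.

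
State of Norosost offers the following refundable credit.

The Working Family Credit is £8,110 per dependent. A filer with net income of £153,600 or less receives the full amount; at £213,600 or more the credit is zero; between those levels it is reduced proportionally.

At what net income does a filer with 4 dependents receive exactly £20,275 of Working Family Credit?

£176,100

Full credit = 4 × £8,110 = £32,440.
£20,275 is 20,275/32,440 of the full £32,440, so 12,165/32,440 of the £60,000 range has been used: income = £153,600 + £60,000 × 12,165/32,440 = £176,100.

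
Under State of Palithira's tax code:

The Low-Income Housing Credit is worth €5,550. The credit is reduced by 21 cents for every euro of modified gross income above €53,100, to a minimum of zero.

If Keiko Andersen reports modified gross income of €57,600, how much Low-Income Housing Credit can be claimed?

€4,605

Low-Income Housing Credit: 21% of the €4,500 excess over €53,100 is €945; credit = €5,550 − €945 = €4,605.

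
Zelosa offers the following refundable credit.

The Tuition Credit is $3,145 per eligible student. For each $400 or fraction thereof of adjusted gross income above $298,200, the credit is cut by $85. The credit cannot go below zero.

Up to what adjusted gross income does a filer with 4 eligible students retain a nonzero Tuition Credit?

Full credit = 4 × $3,145 = $12,580.
After 147 increments the reduction is 147 × $85 = $12,495, leaving $85; one more increment wipes it out. Increment 147 ends at excess 147 × $400 = $58,800, so the highest qualifying income is $298,200 + $58,800 = $357,000.

$357,000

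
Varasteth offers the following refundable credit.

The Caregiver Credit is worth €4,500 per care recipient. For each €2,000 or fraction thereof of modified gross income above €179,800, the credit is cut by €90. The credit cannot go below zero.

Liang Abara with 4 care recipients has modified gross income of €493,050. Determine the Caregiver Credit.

Caregiver Credit: base = 4 × €4,500 = €18,000. income exceeds €179,800 by €313,250, which is 157 full-or-partial €2,000 increments; reduction = 157 × €90 = €14,130, leaving €3,870.

€3,870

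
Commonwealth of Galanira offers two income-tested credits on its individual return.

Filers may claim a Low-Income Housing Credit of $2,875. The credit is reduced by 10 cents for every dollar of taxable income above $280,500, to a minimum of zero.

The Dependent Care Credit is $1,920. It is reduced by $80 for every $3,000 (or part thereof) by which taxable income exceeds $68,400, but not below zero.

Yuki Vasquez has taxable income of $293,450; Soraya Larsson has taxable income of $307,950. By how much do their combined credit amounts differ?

Yuki ($293,450): Low-Income Housing Credit: 10% of the $12,950 excess over $280,500 is $1,295; credit = $2,875 − $1,295 = $1,580. Dependent Care Credit: income exceeds $68,400 by $225,050 → 76 increments × $80 = $6,080 ≥ base, so the credit is $0. total $1,580 + $0 = $1,580
Soraya ($307,950): Low-Income Housing Credit: 10% of the $27,450 excess over $280,500 is $2,745; credit = $2,875 − $2,745 = $130. Dependent Care Credit: income exceeds $68,400 by $239,550 → 80 increments × $80 = $6,400 ≥ base, so the credit is $0. total $130 + $0 = $130
Difference: |$1,580 − $130| = $1,450.

$1,450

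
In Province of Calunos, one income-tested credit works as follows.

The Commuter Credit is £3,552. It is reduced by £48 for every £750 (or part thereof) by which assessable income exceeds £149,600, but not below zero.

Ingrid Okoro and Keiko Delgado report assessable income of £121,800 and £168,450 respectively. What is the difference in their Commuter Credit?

£1,248

Ingrid (£121,800): Commuter Credit: £121,800 is at or below the £149,600 threshold, so the full £3,552 applies.
Keiko (£168,450): Commuter Credit: income exceeds £149,600 by £18,850, which is 26 full-or-partial £750 increments; reduction = 26 × £48 = £1,248, leaving £2,304.
Difference: |£3,552 − £2,304| = £1,248.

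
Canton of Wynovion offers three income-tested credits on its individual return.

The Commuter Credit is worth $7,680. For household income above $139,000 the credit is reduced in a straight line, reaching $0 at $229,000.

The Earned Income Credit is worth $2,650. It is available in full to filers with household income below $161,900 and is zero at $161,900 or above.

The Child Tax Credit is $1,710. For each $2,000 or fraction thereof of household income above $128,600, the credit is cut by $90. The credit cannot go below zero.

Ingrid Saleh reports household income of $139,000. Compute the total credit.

Commuter Credit: $139,000 is at or below the $139,000 threshold, so the full $7,680 applies.
Earned Income Credit: $139,000 is below the $161,900 cutoff, so the full $2,650 applies.
Child Tax Credit: income exceeds $128,600 by $10,400, which is 6 full-or-partial $2,000 increments; reduction = 6 × $90 = $540, leaving $1,170.
Total: $7,680 + $2,650 + $1,170 = $11,500.

$11,500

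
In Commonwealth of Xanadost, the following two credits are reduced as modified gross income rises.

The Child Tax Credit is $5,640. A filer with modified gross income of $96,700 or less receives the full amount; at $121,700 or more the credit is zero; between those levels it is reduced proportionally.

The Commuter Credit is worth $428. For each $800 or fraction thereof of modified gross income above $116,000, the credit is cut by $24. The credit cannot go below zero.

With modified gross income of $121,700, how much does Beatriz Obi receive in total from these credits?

Child Tax Credit: $121,700 is at or above $121,700, so the credit is $0.
Commuter Credit: income exceeds $116,000 by $5,700, which is 8 full-or-partial $800 increments; reduction = 8 × $24 = $192, leaving $236.
Total: $0 + $236 = $236.

$236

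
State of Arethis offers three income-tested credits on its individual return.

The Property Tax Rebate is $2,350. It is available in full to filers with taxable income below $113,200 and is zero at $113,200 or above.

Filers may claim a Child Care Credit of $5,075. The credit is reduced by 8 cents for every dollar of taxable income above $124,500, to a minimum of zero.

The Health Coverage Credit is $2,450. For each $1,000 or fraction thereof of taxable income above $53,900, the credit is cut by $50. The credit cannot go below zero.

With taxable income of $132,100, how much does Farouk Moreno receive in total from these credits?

$4,467

Property Tax Rebate: $132,100 meets or exceeds the $113,200 cutoff, so the credit is $0.
Child Care Credit: 8% of the $7,600 excess over $124,500 is $608; credit = $5,075 − $608 = $4,467.
Health Coverage Credit: income exceeds $53,900 by $78,200 → 79 increments × $50 = $3,950 ≥ base, so the credit is $0.
Total: $0 + $4,467 + $0 = $4,467.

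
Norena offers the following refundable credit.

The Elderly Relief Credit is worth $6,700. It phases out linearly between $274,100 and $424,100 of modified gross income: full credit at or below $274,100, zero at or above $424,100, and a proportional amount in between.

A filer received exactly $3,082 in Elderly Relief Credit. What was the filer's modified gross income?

$355,100

$3,082 is 3,082/6,700 of the full $6,700, so 3,618/6,700 of the $150,000 range has been used: income = $274,100 + $150,000 × 3,618/6,700 = $355,100.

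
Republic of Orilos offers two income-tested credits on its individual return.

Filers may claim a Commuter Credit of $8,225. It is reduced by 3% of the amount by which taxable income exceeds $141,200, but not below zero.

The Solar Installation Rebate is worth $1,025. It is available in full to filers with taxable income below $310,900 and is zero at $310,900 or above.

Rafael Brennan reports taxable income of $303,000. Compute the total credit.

$4,396

Commuter Credit: 3% of the $161,800 excess over $141,200 is $4,854; credit = $8,225 − $4,854 = $3,371.
Solar Installation Rebate: $303,000 is below the $310,900 cutoff, so the full $1,025 applies.
Total: $3,371 + $1,025 = $4,396.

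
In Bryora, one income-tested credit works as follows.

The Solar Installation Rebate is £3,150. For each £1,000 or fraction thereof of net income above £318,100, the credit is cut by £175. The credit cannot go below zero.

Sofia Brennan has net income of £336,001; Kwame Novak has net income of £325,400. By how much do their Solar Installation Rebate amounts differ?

£1,750

Sofia (£336,001): Solar Installation Rebate: income exceeds £318,100 by £17,901 → 18 increments × £175 = £3,150 ≥ base, so the credit is £0.
Kwame (£325,400): Solar Installation Rebate: income exceeds £318,100 by £7,300, which is 8 full-or-partial £1,000 increments; reduction = 8 × £175 = £1,400, leaving £1,750.
Difference: |£0 − £1,750| = £1,750.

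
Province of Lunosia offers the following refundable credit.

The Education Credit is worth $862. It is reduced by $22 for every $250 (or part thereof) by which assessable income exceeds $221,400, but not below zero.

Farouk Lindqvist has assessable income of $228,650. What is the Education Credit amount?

$224

Education Credit: income exceeds $221,400 by $7,250, which is 29 full-or-partial $250 increments; reduction = 29 × $22 = $638, leaving $224.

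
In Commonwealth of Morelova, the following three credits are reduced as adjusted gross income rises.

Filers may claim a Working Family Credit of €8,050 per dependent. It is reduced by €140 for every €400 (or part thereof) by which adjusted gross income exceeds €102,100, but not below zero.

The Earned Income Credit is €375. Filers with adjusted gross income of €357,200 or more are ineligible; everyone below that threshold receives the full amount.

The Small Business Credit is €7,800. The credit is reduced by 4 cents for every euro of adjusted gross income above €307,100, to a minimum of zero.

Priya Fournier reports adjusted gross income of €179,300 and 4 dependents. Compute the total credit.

Working Family Credit: base = 4 × €8,050 = €32,200. income exceeds €102,100 by €77,200, which is 193 full-or-partial €400 increments; reduction = 193 × €140 = €27,020, leaving €5,180.
Earned Income Credit: €179,300 is below the €357,200 cutoff, so the full €375 applies.
Small Business Credit: €179,300 is at or below the €307,100 threshold, so the full €7,800 applies.
Total: €5,180 + €375 + €7,800 = €13,355.

€13,355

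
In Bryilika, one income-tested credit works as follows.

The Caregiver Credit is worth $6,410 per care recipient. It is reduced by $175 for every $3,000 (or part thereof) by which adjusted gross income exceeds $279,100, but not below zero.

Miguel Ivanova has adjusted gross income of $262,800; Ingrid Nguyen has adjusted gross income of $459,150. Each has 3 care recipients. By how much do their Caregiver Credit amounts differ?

$10,675

Miguel ($262,800): Caregiver Credit: base = 3 × $6,410 = $19,230. $262,800 is at or below the $279,100 threshold, so the full $19,230 applies.
Ingrid ($459,150): Caregiver Credit: base = 3 × $6,410 = $19,230. income exceeds $279,100 by $180,050, which is 61 full-or-partial $3,000 increments; reduction = 61 × $175 = $10,675, leaving $8,555.
Difference: |$19,230 − $8,555| = $10,675.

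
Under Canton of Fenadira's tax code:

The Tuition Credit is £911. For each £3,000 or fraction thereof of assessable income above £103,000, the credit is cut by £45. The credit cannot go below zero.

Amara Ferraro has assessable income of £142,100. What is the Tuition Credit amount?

Tuition Credit: income exceeds £103,000 by £39,100, which is 14 full-or-partial £3,000 increments; reduction = 14 × £45 = £630, leaving £281.

£281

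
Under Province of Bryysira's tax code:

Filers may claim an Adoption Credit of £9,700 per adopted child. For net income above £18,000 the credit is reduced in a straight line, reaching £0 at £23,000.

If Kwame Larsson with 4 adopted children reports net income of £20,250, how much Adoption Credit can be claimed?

£21,340

Adoption Credit: base = 4 × £9,700 = £38,800. £20,250 is £2,250 into a £5,000 phase-out range, leaving 2,750/5,000 of the credit: £38,800 × 2,750/5,000 = £21,340.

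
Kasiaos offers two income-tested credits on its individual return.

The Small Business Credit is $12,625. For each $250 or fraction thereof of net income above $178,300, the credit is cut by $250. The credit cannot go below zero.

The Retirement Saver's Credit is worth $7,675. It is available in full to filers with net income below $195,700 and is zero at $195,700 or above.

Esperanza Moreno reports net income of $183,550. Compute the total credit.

Small Business Credit: income exceeds $178,300 by $5,250, which is 21 full-or-partial $250 increments; reduction = 21 × $250 = $5,250, leaving $7,375.
Retirement Saver's Credit: $183,550 is below the $195,700 cutoff, so the full $7,675 applies.
Total: $7,375 + $7,675 = $15,050.

$15,050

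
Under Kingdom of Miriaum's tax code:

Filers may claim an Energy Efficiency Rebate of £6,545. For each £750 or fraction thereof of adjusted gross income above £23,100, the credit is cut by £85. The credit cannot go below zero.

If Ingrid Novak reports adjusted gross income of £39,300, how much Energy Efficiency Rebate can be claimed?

£4,675

Energy Efficiency Rebate: income exceeds £23,100 by £16,200, which is 22 full-or-partial £750 increments; reduction = 22 × £85 = £1,870, leaving £4,675.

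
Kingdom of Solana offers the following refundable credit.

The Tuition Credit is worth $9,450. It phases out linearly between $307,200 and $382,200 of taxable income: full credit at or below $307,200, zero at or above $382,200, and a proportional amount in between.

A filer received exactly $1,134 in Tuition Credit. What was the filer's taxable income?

$1,134 is 1,134/9,450 of the full $9,450, so 8,316/9,450 of the $75,000 range has been used: income = $307,200 + $75,000 × 8,316/9,450 = $373,200.

$373,200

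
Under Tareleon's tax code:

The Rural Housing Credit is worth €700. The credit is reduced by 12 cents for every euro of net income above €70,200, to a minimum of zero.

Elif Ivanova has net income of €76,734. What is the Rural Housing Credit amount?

Rural Housing Credit: 12% of the €6,534 excess over €70,200 is €784.08 ≥ base, so the credit is €0.

€0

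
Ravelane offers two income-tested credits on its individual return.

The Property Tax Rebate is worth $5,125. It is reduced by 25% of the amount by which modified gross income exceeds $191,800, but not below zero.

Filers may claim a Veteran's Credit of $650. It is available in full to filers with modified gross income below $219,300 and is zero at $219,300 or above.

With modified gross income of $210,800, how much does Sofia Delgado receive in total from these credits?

Property Tax Rebate: 25% of the $19,000 excess over $191,800 is $4,750; credit = $5,125 − $4,750 = $375.
Veteran's Credit: $210,800 is below the $219,300 cutoff, so the full $650 applies.
Total: $375 + $650 = $1,025.

$1,025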